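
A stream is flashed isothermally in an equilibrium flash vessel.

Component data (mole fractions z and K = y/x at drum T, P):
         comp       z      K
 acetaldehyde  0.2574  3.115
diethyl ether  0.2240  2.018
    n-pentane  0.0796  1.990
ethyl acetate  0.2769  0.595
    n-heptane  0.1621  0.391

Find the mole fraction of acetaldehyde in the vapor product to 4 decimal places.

y_acetaldehyde = 0.2926

Material balance + equilibrium reduce to Σ zᵢ(Kᵢ−1)/(1+ψ(Kᵢ−1)) = 0.
Check two-phase: ΣzᵢKᵢ = 1.6404 > 1 and Σzᵢ/Kᵢ = 1.1136 > 1, so g(0) = 0.6404 > 0 and g(1) = -0.1136 < 0.
Newton iteration, ψ⁰ = 0.5:
  ψ = 0.5000: g = 0.18586, g' = -0.6045 → ψ = 0.8074
  ψ = 0.8074: g = 0.00914, g' = -0.5841 → ψ = 0.8231
  ψ = 0.8231: g = -0.00004, g' = -0.5896 → ψ = 0.8230
Converged at ψ = 0.8230.
Compositions from xᵢ = zᵢ/(1+ψ(Kᵢ−1)), yᵢ = Kᵢxᵢ:
  acetaldehyde: x = 0.0939, y = 0.2926
  diethyl ether: x = 0.1219, y = 0.2460
  n-pentane: x = 0.0439, y = 0.0873
  ethyl acetate: x = 0.4153, y = 0.2471
  n-heptane: x = 0.3250, y = 0.1271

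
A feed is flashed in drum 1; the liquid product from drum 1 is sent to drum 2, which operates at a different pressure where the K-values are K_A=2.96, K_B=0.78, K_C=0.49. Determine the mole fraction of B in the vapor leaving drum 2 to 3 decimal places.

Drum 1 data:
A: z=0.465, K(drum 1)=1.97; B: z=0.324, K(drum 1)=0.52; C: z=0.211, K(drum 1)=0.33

y_B (drum 2) = 0.345

Drum 1:
Iterate (Newton) starting at ψ₁ = 0.54:
  ψ₁ = 0.540: g = -0.1354, g' = -0.557 → ψ₁ = 0.297
  ψ₁ = 0.297: g = -0.0076, g' = -0.513 → ψ₁ = 0.282
Converged at ψ₁ = 0.282.
Drum-1 compositions:
  A: x = 0.365, y = 0.719
  B: x = 0.375, y = 0.195
  C: x = 0.260, y = 0.086
Drum-2 feed = drum-1 liquid: z₂ = (0.3651, 0.3747, 0.2602).
Drum 2:
Material balance + equilibrium reduce to Σ zᵢ(Kᵢ−1)/(1+ψ₂(Kᵢ−1)) = 0.
Check two-phase: ΣzᵢKᵢ = 1.501 > 1 and Σzᵢ/Kᵢ = 1.135 > 1, so g(0) = 0.501 > 0 and g(1) = -0.135 < 0.
Newton–Raphson from ψ₂ = 0.6:
  ψ₂ = 0.600: g = 0.0427, g' = -0.461 → ψ₂ = 0.693
  ψ₂ = 0.693: g = 0.0011, g' = -0.439 → ψ₂ = 0.695
Converged at ψ₂ = 0.695.
  A: x = 0.155, y = 0.457
  B: x = 0.442, y = 0.345
  C: x = 0.403, y = 0.198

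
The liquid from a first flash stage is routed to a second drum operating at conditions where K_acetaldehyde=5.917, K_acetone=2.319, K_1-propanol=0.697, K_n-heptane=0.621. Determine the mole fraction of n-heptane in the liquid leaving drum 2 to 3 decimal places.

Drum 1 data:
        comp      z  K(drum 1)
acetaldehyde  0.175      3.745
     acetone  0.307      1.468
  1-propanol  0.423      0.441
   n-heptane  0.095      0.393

Drum 1:
Let ψ₁ = V/F and solve Σ zᵢ(Kᵢ−1)/(1+ψ₁(Kᵢ−1)) = 0.
Check two-phase: ΣzᵢKᵢ = 1.330 > 1 and Σzᵢ/Kᵢ = 1.457 > 1, so g(0) = 0.330 > 0 and g(1) = -0.457 < 0.
Newton–Raphson from ψ₁ = 0.5:
  ψ₁ = 0.500: g = -0.0921, g' = -0.605 → ψ₁ = 0.348
  ψ₁ = 0.348: g = 0.0027, g' = -0.655 → ψ₁ = 0.352
Converged at ψ₁ = 0.352.
Drum-1 compositions:
  acetaldehyde: x = 0.089, y = 0.333
  acetone: x = 0.264, y = 0.387
  1-propanol: x = 0.527, y = 0.232
  n-heptane: x = 0.121, y = 0.047
Drum-2 feed = drum-1 liquid: z₂ = (0.0890, 0.2636, 0.5266, 0.1208).
Drum 2:
Rachford–Rice: g(ψ₂) = Σ zᵢ(Kᵢ−1)/(1+ψ₂(Kᵢ−1)) = 0.
Feasibility: ΣzᵢKᵢ = 1.580, Σzᵢ/Kᵢ = 1.079 — both > 1, two phases present.
Iterate (Newton) starting at ψ₂ = 0.5:
  ψ₂ = 0.500: g = 0.0915, g' = -0.440 → ψ₂ = 0.708
  ψ₂ = 0.708: g = 0.0117, g' = -0.341 → ψ₂ = 0.742
  ψ₂ = 0.742: g = 0.0002, g' = -0.331 → ψ₂ = 0.743
Converged at ψ₂ = 0.743.
  acetaldehyde: x = 0.019, y = 0.113
  acetone: x = 0.133, y = 0.309
  1-propanol: x = 0.680, y = 0.474
  n-heptane: x = 0.168, y = 0.104

x_n-heptane (drum 2) = 0.168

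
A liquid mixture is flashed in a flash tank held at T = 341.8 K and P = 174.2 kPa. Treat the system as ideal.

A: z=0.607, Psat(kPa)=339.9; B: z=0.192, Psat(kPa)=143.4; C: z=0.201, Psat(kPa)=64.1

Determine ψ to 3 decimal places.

Raoult's law: Kᵢ = Pᵢˢᵃᵗ/P = Pᵢˢᵃᵗ/174.2.
  K_A = 339.9/174.2 = 1.95121, K_B = 143.4/174.2 = 0.82319, K_C = 64.1/174.2 = 0.36797
Newton iteration, ψ⁰ = 0.5:
  ψ = 0.500: g = 0.1683, g' = -0.431 → ψ = 0.890
  ψ = 0.890: g = -0.0183, g' = -0.589 → ψ = 0.859
Converged at ψ = 0.859.

ψ = 0.859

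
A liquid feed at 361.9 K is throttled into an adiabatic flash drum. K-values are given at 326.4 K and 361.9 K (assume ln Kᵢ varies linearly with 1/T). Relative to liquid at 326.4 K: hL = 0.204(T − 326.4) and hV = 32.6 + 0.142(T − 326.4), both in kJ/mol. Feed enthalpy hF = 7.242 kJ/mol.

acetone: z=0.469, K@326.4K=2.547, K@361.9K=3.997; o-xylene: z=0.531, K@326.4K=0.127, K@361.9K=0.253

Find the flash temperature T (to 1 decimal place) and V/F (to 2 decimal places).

Adiabatic flash: solve Rachford–Rice at each trial T, then check hF = ψ·hV(T) + (1−ψ)·hL(T).
  T = 326.4 K: K = (2.547, 0.127), RR gives ψ = 0.194, H_out = 6.324 kJ/mol
  T = 361.9 K: K = (3.997, 0.253), RR gives ψ = 0.451, H_out = 20.942 kJ/mol
  T = 344.1 K: K = (3.226, 0.182), RR gives ψ = 0.335, H_out = 14.164 kJ/mol
  T = 335.2 K: K = (2.873, 0.153), RR gives ψ = 0.270, H_out = 10.453 kJ/mol
  T = 330.8 K: K = (2.707, 0.139), RR gives ψ = 0.234, H_out = 8.463 kJ/mol
  T = 328.6 K: K = (2.627, 0.133), RR gives ψ = 0.215, H_out = 7.414 kJ/mol
  T = 327.5 K: K = (2.587, 0.130), RR gives ψ = 0.204, H_out = 6.875 kJ/mol
Linear interpolation between T = 327.5 (H_out = 6.875) and T = 328.6 (H_out = 7.414) on hF = 7.242 gives T ≈ 328.2 K, at which ψ = 0.21.

T = 328.2 K, V/F = 0.21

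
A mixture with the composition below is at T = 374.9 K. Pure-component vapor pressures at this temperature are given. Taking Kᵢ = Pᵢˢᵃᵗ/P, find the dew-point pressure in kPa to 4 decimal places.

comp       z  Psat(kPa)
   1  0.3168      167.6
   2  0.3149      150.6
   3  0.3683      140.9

Pdew = 151.6278 kPa

At the dew point ψ → 1, so Σzᵢ/Kᵢ = 1 with Kᵢ = Pᵢˢᵃᵗ/P ⇒ 1/P = Σzᵢ/Pᵢˢᵃᵗ.
1/P = 0.3168/167.6 + 0.3149/150.6 + 0.3683/140.9 = 0.0065951 ⇒ P = 151.6278 kPa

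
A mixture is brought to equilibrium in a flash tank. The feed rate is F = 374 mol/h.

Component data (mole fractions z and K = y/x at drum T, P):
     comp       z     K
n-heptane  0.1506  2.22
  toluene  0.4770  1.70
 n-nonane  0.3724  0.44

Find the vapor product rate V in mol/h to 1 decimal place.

Let ψ = V/F and solve Σ zᵢ(Kᵢ−1)/(1+ψ(Kᵢ−1)) = 0.
Feasibility: ΣzᵢKᵢ = 1.3091, Σzᵢ/Kᵢ = 1.1948 — both > 1, two phases present.
Iterate (Newton) starting at ψ = 0.52:
  ψ = 0.5200: g = 0.06299, g' = -0.4420 → ψ = 0.6625
  ψ = 0.6625: g = -0.00183, g' = -0.4728 → ψ = 0.6586
Converged at ψ = 0.6586.
Then V = ψ·F = 0.6586·374 = 246.3 mol/h and L = F − V = 127.7 mol/h.

V = 246.3 mol/h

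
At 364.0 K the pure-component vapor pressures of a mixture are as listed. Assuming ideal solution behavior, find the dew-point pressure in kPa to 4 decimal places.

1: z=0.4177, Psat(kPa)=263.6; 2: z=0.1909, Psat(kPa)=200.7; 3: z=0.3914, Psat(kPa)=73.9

At the dew point ψ → 1, so Σzᵢ/Kᵢ = 1 with Kᵢ = Pᵢˢᵃᵗ/P ⇒ 1/P = Σzᵢ/Pᵢˢᵃᵗ.
1/P = 0.4177/263.6 + 0.1909/200.7 + 0.3914/73.9 = 0.0078321 ⇒ P = 127.6794 kPa

Pdew = 127.6794 kPa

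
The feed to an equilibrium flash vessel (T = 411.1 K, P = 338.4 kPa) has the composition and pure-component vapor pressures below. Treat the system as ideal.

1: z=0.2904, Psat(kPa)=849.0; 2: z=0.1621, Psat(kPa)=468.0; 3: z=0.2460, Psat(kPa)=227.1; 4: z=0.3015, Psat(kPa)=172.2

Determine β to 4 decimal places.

β = 0.5221

Raoult's law: Kᵢ = Pᵢˢᵃᵗ/P = Pᵢˢᵃᵗ/338.4.
  K_1 = 849.0/338.4 = 2.508865, K_2 = 468.0/338.4 = 1.382979, K_3 = 227.1/338.4 = 0.671099, K_4 = 172.2/338.4 = 0.508865
Iterate (Newton) starting at β = 0.5:
  β = 0.5000: g = 0.00875, g' = -0.3974 → β = 0.5220
  β = 0.5220: g = 0.00004, g' = -0.3937 → β = 0.5221
Converged at β = 0.5221.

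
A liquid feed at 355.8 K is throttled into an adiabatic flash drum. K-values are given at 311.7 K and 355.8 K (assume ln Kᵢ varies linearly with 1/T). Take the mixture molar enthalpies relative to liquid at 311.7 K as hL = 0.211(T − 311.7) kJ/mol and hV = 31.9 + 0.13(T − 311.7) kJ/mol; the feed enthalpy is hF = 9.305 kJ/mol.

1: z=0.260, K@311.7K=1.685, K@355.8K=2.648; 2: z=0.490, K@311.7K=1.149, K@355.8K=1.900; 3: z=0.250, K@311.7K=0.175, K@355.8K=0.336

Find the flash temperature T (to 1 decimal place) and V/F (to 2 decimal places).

Adiabatic flash: solve Rachford–Rice at each trial T, then check hF = ψ·hV(T) + (1−ψ)·hL(T).
  T = 311.7 K: K = (1.685, 1.149, 0.175), RR gives ψ = 0.143, H_out = 4.548 kJ/mol
  T = 355.8 K: K = (2.648, 1.900, 0.336), RR gives ψ = 0.904, H_out = 34.913 kJ/mol
  T = 333.8 K: K = (2.145, 1.503, 0.248), RR gives ψ = 0.634, H_out = 23.756 kJ/mol
  T = 322.8 K: K = (1.910, 1.321, 0.210), RR gives ψ = 0.448, H_out = 16.217 kJ/mol
  T = 317.2 K: K = (1.795, 1.233, 0.192), RR gives ψ = 0.316, H_out = 11.104 kJ/mol
  T = 314.4 K: K = (1.739, 1.190, 0.183), RR gives ψ = 0.235, H_out = 8.006 kJ/mol
  T = 315.8 K: K = (1.767, 1.211, 0.187), RR gives ψ = 0.277, H_out = 9.610 kJ/mol
Linear interpolation between T = 314.4 (H_out = 8.006) and T = 315.8 (H_out = 9.610) on hF = 9.305 gives T ≈ 315.5 K, at which ψ = 0.27.

T = 315.5 K, V/F = 0.27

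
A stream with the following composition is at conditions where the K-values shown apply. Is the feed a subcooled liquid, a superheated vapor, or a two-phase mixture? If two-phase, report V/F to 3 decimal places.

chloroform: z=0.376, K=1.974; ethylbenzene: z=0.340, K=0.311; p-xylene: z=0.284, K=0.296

ΣzᵢKᵢ = 0.932; Σzᵢ/Kᵢ = 2.243.
Since ΣzᵢKᵢ < 1 the mixture is below its bubble point — single liquid phase.

subcooled liquid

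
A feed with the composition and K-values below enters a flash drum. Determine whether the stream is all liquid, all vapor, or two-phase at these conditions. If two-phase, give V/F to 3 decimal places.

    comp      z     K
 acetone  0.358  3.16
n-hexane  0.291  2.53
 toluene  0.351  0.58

all vapor

ΣzᵢKᵢ = 2.071; Σzᵢ/Kᵢ = 0.833.
Since Σzᵢ/Kᵢ < 1 the mixture is above its dew point — single vapor phase.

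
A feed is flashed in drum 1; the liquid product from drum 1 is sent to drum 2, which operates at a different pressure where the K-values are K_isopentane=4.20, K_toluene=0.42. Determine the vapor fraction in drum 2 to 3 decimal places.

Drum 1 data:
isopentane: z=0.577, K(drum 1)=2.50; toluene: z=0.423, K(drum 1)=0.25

Drum 1:
Material balance + equilibrium reduce to Σ zᵢ(Kᵢ−1)/(1+ψ₁(Kᵢ−1)) = 0.
g(0) = ΣzᵢKᵢ − 1 = 0.548 and g(1) = 1 − Σzᵢ/Kᵢ = -0.923, so a root lies in (0, 1).
Iterate (Newton) starting at ψ₁ = 0.5:
  ψ₁ = 0.500: g = -0.0130, g' = -1.033 → ψ₁ = 0.487
Converged at ψ₁ = 0.487.
Drum-1 compositions:
  isopentane: x = 0.333, y = 0.833
  toluene: x = 0.667, y = 0.167
Drum-2 feed = drum-1 liquid: z₂ = (0.3333, 0.6667).
Drum 2:
Let ψ₂ = V/F and solve Σ zᵢ(Kᵢ−1)/(1+ψ₂(Kᵢ−1)) = 0.
g(0) = ΣzᵢKᵢ − 1 = 0.680 and g(1) = 1 − Σzᵢ/Kᵢ = -0.667, so a root lies in (0, 1).
Iterate (Newton) starting at ψ₂ = 0.5:
  ψ₂ = 0.500: g = -0.1343, g' = -0.950 → ψ₂ = 0.359
  ψ₂ = 0.359: g = 0.0085, g' = -1.098 → ψ₂ = 0.366
Converged at ψ₂ = 0.366.
  isopentane: x = 0.153, y = 0.644
  toluene: x = 0.847, y = 0.356

V/F (drum 2) = 0.366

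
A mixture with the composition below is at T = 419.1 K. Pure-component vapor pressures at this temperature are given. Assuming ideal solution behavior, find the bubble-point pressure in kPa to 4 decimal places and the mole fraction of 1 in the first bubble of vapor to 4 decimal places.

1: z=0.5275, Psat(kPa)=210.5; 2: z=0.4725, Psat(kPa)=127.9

Pbub = 171.4715 kPa, y_1 = 0.6476

At the bubble point ψ → 0, so ΣzᵢKᵢ = 1 with Kᵢ = Pᵢˢᵃᵗ/P ⇒ P = ΣzᵢPᵢˢᵃᵗ.
P = 0.5275·210.5 + 0.4725·127.9 = 171.4715 kPa
yᵢ = zᵢPᵢˢᵃᵗ/P ⇒ y_1 = 0.5275·210.5/171.4715 = 0.6476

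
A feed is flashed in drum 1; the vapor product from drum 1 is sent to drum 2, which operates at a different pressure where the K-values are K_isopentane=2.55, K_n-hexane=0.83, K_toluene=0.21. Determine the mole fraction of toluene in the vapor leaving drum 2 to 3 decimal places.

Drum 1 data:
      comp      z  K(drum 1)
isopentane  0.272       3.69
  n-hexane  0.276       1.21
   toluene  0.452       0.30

y_toluene (drum 2) = 0.085

Drum 1:
Iterate (Newton) starting at ψ₁ = 0.5:
  ψ₁ = 0.500: g = -0.1223, g' = -0.892 → ψ₁ = 0.363
Converged at ψ₁ = 0.363.
Drum-1 compositions:
  isopentane: x = 0.138, y = 0.508
  n-hexane: x = 0.256, y = 0.310
  toluene: x = 0.606, y = 0.182
Drum-2 feed = drum-1 vapor: z₂ = (0.5079, 0.3103, 0.1818).
Drum 2:
Let ψ₂ = V/F and solve Σ zᵢ(Kᵢ−1)/(1+ψ₂(Kᵢ−1)) = 0.
Check two-phase: ΣzᵢKᵢ = 1.591 > 1 and Σzᵢ/Kᵢ = 1.439 > 1, so g(0) = 0.591 > 0 and g(1) = -0.439 < 0.
Newton–Raphson from ψ₂ = 0.53:
  ψ₂ = 0.530: g = 0.1272, g' = -0.714 → ψ₂ = 0.708
  ψ₂ = 0.708: g = -0.0105, g' = -0.873 → ψ₂ = 0.696
Converged at ψ₂ = 0.696.
  isopentane: x = 0.244, y = 0.623
  n-hexane: x = 0.352, y = 0.292
  toluene: x = 0.404, y = 0.085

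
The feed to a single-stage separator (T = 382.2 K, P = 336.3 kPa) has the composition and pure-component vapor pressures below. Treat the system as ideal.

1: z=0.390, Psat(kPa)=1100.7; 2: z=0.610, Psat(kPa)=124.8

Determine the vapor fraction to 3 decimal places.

ψ = 0.352

Raoult's law: Kᵢ = Pᵢˢᵃᵗ/P = Pᵢˢᵃᵗ/336.3.
  K_1 = 1100.7/336.3 = 3.27297, K_2 = 124.8/336.3 = 0.37110
Binary case is linear: z₁(K₁−1)(1+ψ(K₂−1)) + z₂(K₂−1)(1+ψ(K₁−1)) = 0
⇒ ψ = [z₁(K₁−1)+z₂(K₂−1)] / [−(K₁−1)(K₂−1)] = 0.5028/1.4295 = 0.352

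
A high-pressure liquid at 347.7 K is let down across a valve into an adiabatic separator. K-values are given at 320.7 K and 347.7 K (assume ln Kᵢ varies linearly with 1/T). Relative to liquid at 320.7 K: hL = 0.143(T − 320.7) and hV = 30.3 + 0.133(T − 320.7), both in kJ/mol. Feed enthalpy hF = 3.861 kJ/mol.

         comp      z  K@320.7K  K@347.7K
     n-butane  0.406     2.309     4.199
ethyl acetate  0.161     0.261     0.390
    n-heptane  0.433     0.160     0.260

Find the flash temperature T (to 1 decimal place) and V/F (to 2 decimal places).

T = 324.1 K, V/F = 0.11

Adiabatic flash: solve Rachford–Rice at each trial T, then check hF = ψ·hV(T) + (1−ψ)·hL(T).
  T = 320.7 K: K = (2.309, 0.261, 0.160), RR gives ψ = 0.046, H_out = 1.387 kJ/mol
  T = 347.7 K: K = (4.199, 0.390, 0.260), RR gives ψ = 0.389, H_out = 15.542 kJ/mol
  T = 334.2 K: K = (3.152, 0.322, 0.206), RR gives ψ = 0.256, H_out = 9.643 kJ/mol
  T = 327.4 K: K = (2.703, 0.290, 0.182), RR gives ψ = 0.166, H_out = 5.966 kJ/mol
  T = 324.0 K: K = (2.497, 0.275, 0.171), RR gives ψ = 0.110, H_out = 3.799 kJ/mol
  T = 325.7 K: K = (2.599, 0.283, 0.176), RR gives ψ = 0.139, H_out = 4.917 kJ/mol
Linear interpolation between T = 324.0 (H_out = 3.799) and T = 325.7 (H_out = 4.917) on hF = 3.861 gives T ≈ 324.1 K, at which ψ = 0.11.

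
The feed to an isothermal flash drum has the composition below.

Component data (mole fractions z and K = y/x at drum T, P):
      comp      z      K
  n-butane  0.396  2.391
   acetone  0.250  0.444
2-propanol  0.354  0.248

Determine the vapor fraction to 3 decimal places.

Let ψ = V/F and solve Σ zᵢ(Kᵢ−1)/(1+ψ(Kᵢ−1)) = 0.
Check two-phase: ΣzᵢKᵢ = 1.146 > 1 and Σzᵢ/Kᵢ = 2.156 > 1, so g(0) = 0.146 > 0 and g(1) = -1.156 < 0.
Newton iteration, ψ⁰ = 0.42:
  ψ = 0.420: g = -0.2227, g' = -0.865 → ψ = 0.162
  ψ = 0.162: g = -0.0067, g' = -0.863 → ψ = 0.155
Converged at ψ = 0.155.

ψ = 0.155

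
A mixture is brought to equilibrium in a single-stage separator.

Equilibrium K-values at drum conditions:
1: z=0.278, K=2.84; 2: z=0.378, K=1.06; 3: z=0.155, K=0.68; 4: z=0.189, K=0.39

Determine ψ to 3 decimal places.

Newton–Raphson from ψ = 0.38:
  ψ = 0.380: g = 0.1167, g' = -0.467 → ψ = 0.630
  ψ = 0.630: g = 0.0095, g' = -0.414 → ψ = 0.653
Converged at ψ = 0.653.

ψ = 0.653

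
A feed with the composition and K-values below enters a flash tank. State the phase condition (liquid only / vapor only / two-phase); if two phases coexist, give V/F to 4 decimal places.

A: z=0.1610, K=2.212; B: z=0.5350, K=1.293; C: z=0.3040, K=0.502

two-phase, V/F = 0.7116

ΣzᵢKᵢ = 1.2005; Σzᵢ/Kᵢ = 1.0921.
Both exceed 1, so a two-phase solution exists.
Let ψ = V/F and solve Σ zᵢ(Kᵢ−1)/(1+ψ(Kᵢ−1)) = 0.
Newton–Raphson from ψ = 0.57:
  ψ = 0.5700: g = 0.03833, g' = -0.2635 → ψ = 0.7155
  ψ = 0.7155: g = -0.00110, g' = -0.2812 → ψ = 0.7116
Converged at ψ = 0.7116.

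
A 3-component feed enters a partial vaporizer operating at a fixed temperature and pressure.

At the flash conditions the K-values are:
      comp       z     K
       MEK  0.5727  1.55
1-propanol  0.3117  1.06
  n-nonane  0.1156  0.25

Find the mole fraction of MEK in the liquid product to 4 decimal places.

Material balance + equilibrium reduce to Σ zᵢ(Kᵢ−1)/(1+V/F(Kᵢ−1)) = 0.
Feasibility: ΣzᵢKᵢ = 1.2470, Σzᵢ/Kᵢ = 1.1259 — both > 1, two phases present.
Newton–Raphson from V/F = 0.6:
  V/F = 0.6000: g = 0.09725, g' = -0.3139 → V/F = 0.9098
  V/F = 0.9098: g = -0.04524, g' = -0.7223 → V/F = 0.8471
  V/F = 0.8471: g = -0.00509, g' = -0.5706 → V/F = 0.8382
  V/F = 0.8382: g = -0.00008, g' = -0.5537 → V/F = 0.8381
Converged at V/F = 0.8381.
Compositions from xᵢ = zᵢ/(1+V/F(Kᵢ−1)), yᵢ = Kᵢxᵢ:
  MEK: x = 0.3920, y = 0.6076
  1-propanol: x = 0.2968, y = 0.3146
  n-nonane: x = 0.3112, y = 0.0778

x_MEK = 0.3920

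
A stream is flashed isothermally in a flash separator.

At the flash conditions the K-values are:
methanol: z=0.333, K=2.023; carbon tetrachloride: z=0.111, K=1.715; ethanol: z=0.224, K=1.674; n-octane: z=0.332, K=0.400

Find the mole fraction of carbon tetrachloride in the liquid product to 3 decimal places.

x_carbon tetrachloride = 0.073

Newton iteration, ψ⁰ = 0.66:
  ψ = 0.660: g = 0.0320, g' = -0.527 → ψ = 0.721
  ψ = 0.721: g = -0.0009, g' = -0.557 → ψ = 0.719
Converged at ψ = 0.719.
Compositions from xᵢ = zᵢ/(1+ψ(Kᵢ−1)), yᵢ = Kᵢxᵢ:
  methanol: x = 0.192, y = 0.388
  carbon tetrachloride: x = 0.073, y = 0.126
  ethanol: x = 0.151, y = 0.253
  n-octane: x = 0.584, y = 0.234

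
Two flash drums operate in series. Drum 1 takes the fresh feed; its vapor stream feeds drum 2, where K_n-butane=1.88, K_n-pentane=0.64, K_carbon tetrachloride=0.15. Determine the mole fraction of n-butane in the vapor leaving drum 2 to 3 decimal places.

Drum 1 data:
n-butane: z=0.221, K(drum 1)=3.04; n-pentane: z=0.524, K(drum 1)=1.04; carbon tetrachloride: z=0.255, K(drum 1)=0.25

y_n-butane (drum 2) = 0.622

Drum 1:
Newton iteration, ψ₁⁰ = 0.69:
  ψ₁ = 0.690: g = -0.1887, g' = -0.776 → ψ₁ = 0.447
  ψ₁ = 0.447: g = -0.0311, g' = -0.577 → ψ₁ = 0.393
  ψ₁ = 0.393: g = -0.0002, g' = -0.573 → ψ₁ = 0.392
Converged at ψ₁ = 0.392.
Drum-1 compositions:
  n-butane: x = 0.123, y = 0.373
  n-pentane: x = 0.516, y = 0.537
  carbon tetrachloride: x = 0.361, y = 0.090
Drum-2 feed = drum-1 vapor: z₂ = (0.3731, 0.5365, 0.0903).
Drum 2:
Rachford–Rice: g(ψ₂) = Σ zᵢ(Kᵢ−1)/(1+ψ₂(Kᵢ−1)) = 0.
Feasibility: ΣzᵢKᵢ = 1.058, Σzᵢ/Kᵢ = 1.639 — both > 1, two phases present.
Newton–Raphson from ψ₂ = 0.5:
  ψ₂ = 0.500: g = -0.1411, g' = -0.440 → ψ₂ = 0.179
  ψ₂ = 0.179: g = -0.0136, g' = -0.386 → ψ₂ = 0.144
  ψ₂ = 0.144: g = 0.0001, g' = -0.390 → ψ₂ = 0.145
Converged at ψ₂ = 0.145.
  n-butane: x = 0.331, y = 0.622
  n-pentane: x = 0.566, y = 0.362
  carbon tetrachloride: x = 0.103, y = 0.015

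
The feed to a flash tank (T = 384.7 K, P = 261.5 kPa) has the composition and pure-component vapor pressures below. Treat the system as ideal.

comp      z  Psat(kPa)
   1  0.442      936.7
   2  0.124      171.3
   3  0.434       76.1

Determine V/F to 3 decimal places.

V/F = 0.473

Raoult's law: Kᵢ = Pᵢˢᵃᵗ/P = Pᵢˢᵃᵗ/261.5.
  K_1 = 936.7/261.5 = 3.58203, K_2 = 171.3/261.5 = 0.65507, K_3 = 76.1/261.5 = 0.29101
Iterate (Newton) starting at V/F = 0.5:
  V/F = 0.500: g = -0.0302, g' = -1.107 → V/F = 0.473
Converged at V/F = 0.473.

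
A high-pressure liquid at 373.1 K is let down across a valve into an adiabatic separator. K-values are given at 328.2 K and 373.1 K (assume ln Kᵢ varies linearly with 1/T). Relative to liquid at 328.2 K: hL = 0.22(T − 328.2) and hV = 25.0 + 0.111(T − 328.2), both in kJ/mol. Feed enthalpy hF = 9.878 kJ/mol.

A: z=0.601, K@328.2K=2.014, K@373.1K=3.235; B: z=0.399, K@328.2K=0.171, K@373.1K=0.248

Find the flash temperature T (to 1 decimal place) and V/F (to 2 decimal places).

Adiabatic flash: solve Rachford–Rice at each trial T, then check hF = ψ·hV(T) + (1−ψ)·hL(T).
  T = 328.2 K: K = (2.014, 0.171), RR gives ψ = 0.331, H_out = 8.287 kJ/mol
  T = 373.1 K: K = (3.235, 0.248), RR gives ψ = 0.621, H_out = 22.357 kJ/mol
  T = 350.6 K: K = (2.590, 0.208), RR gives ψ = 0.508, H_out = 16.393 kJ/mol
  T = 339.4 K: K = (2.293, 0.189), RR gives ψ = 0.433, H_out = 12.758 kJ/mol
  T = 333.8 K: K = (2.152, 0.180), RR gives ψ = 0.387, H_out = 10.659 kJ/mol
  T = 331.0 K: K = (2.082, 0.176), RR gives ψ = 0.360, H_out = 9.513 kJ/mol
  T = 332.4 K: K = (2.117, 0.178), RR gives ψ = 0.374, H_out = 10.095 kJ/mol
Linear interpolation between T = 331.0 (H_out = 9.513) and T = 332.4 (H_out = 10.095) on hF = 9.878 gives T ≈ 331.9 K, at which ψ = 0.37.

T = 331.9 K, V/F = 0.37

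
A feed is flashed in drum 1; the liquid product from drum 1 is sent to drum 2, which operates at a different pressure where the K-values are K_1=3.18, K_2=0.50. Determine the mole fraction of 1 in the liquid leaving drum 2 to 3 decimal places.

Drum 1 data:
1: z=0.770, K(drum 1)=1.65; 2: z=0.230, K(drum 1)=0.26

Drum 1:
Rachford–Rice: g(ψ₁) = Σ zᵢ(Kᵢ−1)/(1+ψ₁(Kᵢ−1)) = 0.
g(0) = ΣzᵢKᵢ − 1 = 0.330 and g(1) = 1 − Σzᵢ/Kᵢ = -0.351, so a root lies in (0, 1).
Binary case is linear: z₁(K₁−1)(1+ψ₁(K₂−1)) + z₂(K₂−1)(1+ψ₁(K₁−1)) = 0
⇒ ψ₁ = [z₁(K₁−1)+z₂(K₂−1)] / [−(K₁−1)(K₂−1)] = 0.3303/0.4810 = 0.687
Drum-1 compositions:
  1: x = 0.532, y = 0.878
  2: x = 0.468, y = 0.122
Drum-2 feed = drum-1 liquid: z₂ = (0.5324, 0.4676).
Drum 2:
Let ψ₂ = V/F and solve Σ zᵢ(Kᵢ−1)/(1+ψ₂(Kᵢ−1)) = 0.
Check two-phase: ΣzᵢKᵢ = 1.927 > 1 and Σzᵢ/Kᵢ = 1.103 > 1, so g(0) = 0.927 > 0 and g(1) = -0.103 < 0.
Binary case is linear: z₁(K₁−1)(1+ψ₂(K₂−1)) + z₂(K₂−1)(1+ψ₂(K₁−1)) = 0
⇒ ψ₂ = [z₁(K₁−1)+z₂(K₂−1)] / [−(K₁−1)(K₂−1)] = 0.9268/1.0900 = 0.850
  1: x = 0.187, y = 0.593
  2: x = 0.813, y = 0.407

x_1 (drum 2) = 0.187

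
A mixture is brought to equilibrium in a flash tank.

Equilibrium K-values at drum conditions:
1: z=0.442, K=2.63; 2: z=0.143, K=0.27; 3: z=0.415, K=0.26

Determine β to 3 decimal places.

Material balance + equilibrium reduce to Σ zᵢ(Kᵢ−1)/(1+β(Kᵢ−1)) = 0.
Check two-phase: ΣzᵢKᵢ = 1.309 > 1 and Σzᵢ/Kᵢ = 2.294 > 1, so g(0) = 0.309 > 0 and g(1) = -1.294 < 0.
Iterate (Newton) starting at β = 0.69:
  β = 0.690: g = -0.4988, g' = -1.518 → β = 0.362
  β = 0.362: g = -0.1077, g' = -1.029 → β = 0.257
Converged at β = 0.257.

β = 0.257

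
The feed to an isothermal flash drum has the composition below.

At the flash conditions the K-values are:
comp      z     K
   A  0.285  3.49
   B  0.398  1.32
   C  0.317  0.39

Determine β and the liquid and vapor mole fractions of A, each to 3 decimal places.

β = 0.740, x_A = 0.100, y_A = 0.350

Material balance + equilibrium reduce to Σ zᵢ(Kᵢ−1)/(1+β(Kᵢ−1)) = 0.
Check two-phase: ΣzᵢKᵢ = 1.644 > 1 and Σzᵢ/Kᵢ = 1.196 > 1, so g(0) = 0.644 > 0 and g(1) = -0.196 < 0.
Newton iteration, β⁰ = 0.61:
  β = 0.610: g = 0.0803, g' = -0.606 → β = 0.743
  β = 0.743: g = -0.0015, g' = -0.638 → β = 0.740
Converged at β = 0.740.
Compositions from xᵢ = zᵢ/(1+β(Kᵢ−1)), yᵢ = Kᵢxᵢ:
  A: x = 0.100, y = 0.350
  B: x = 0.322, y = 0.425
  C: x = 0.578, y = 0.225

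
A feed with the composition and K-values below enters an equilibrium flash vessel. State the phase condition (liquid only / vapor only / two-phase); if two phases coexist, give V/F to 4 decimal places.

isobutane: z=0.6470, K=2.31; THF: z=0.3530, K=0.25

two-phase, V/F = 0.5932

ΣzᵢKᵢ = 1.5828; Σzᵢ/Kᵢ = 1.6921.
Both exceed 1, so a two-phase solution exists.
Let ψ = V/F and solve Σ zᵢ(Kᵢ−1)/(1+ψ(Kᵢ−1)) = 0.
Binary case is linear: z₁(K₁−1)(1+ψ(K₂−1)) + z₂(K₂−1)(1+ψ(K₁−1)) = 0
⇒ ψ = [z₁(K₁−1)+z₂(K₂−1)] / [−(K₁−1)(K₂−1)] = 0.58282/0.98250 = 0.5932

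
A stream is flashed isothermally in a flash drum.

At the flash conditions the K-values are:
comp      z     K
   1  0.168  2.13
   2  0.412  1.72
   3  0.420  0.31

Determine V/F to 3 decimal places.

V/F = 0.335

Newton iteration, V/F⁰ = 0.7:
  V/F = 0.700: g = -0.2573, g' = -0.909 → V/F = 0.417
  V/F = 0.417: g = -0.0497, g' = -0.620 → V/F = 0.337
  V/F = 0.337: g = -0.0013, g' = -0.590 → V/F = 0.335
Converged at V/F = 0.335.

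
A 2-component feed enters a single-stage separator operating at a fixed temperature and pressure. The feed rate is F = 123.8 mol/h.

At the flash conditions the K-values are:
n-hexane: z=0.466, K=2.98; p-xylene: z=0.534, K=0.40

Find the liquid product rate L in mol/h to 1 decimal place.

Material balance + equilibrium reduce to Σ zᵢ(Kᵢ−1)/(1+β(Kᵢ−1)) = 0.
g(0) = ΣzᵢKᵢ − 1 = 0.602 and g(1) = 1 − Σzᵢ/Kᵢ = -0.491, so a root lies in (0, 1).
Binary case is linear: z₁(K₁−1)(1+β(K₂−1)) + z₂(K₂−1)(1+β(K₁−1)) = 0
⇒ β = [z₁(K₁−1)+z₂(K₂−1)] / [−(K₁−1)(K₂−1)] = 0.6023/1.1880 = 0.507
Then V = β·F = 0.5070·123.8 = 62.8 mol/h and L = F − V = 61.0 mol/h.

L = 61.0 mol/h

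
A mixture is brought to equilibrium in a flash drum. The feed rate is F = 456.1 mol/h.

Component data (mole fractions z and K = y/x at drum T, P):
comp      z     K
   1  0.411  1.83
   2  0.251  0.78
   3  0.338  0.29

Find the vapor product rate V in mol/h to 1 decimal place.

V = 45.8 mol/h

Rachford–Rice: g(β) = Σ zᵢ(Kᵢ−1)/(1+β(Kᵢ−1)) = 0.
Check two-phase: ΣzᵢKᵢ = 1.046 > 1 and Σzᵢ/Kᵢ = 1.712 > 1, so g(0) = 0.046 > 0 and g(1) = -0.712 < 0.
Newton–Raphson from β = 0.52:
  β = 0.520: g = -0.2045, g' = -0.582 → β = 0.169
  β = 0.169: g = -0.0307, g' = -0.451 → β = 0.100
Converged at β = 0.100.
Then V = β·F = 0.1005·456.1 = 45.8 mol/h and L = F − V = 410.3 mol/h.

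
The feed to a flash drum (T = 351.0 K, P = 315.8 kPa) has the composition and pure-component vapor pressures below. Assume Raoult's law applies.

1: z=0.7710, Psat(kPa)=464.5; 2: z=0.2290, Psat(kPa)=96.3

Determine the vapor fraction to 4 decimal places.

Raoult's law: Kᵢ = Pᵢˢᵃᵗ/P = Pᵢˢᵃᵗ/315.8.
  K_1 = 464.5/315.8 = 1.470868, K_2 = 96.3/315.8 = 0.304940
Material balance + equilibrium reduce to Σ zᵢ(Kᵢ−1)/(1+ψ(Kᵢ−1)) = 0.
Feasibility: ΣzᵢKᵢ = 1.2039, Σzᵢ/Kᵢ = 1.2751 — both > 1, two phases present.
Binary case is linear: z₁(K₁−1)(1+ψ(K₂−1)) + z₂(K₂−1)(1+ψ(K₁−1)) = 0
⇒ ψ = [z₁(K₁−1)+z₂(K₂−1)] / [−(K₁−1)(K₂−1)] = 0.20387/0.32728 = 0.6229

ψ = 0.6229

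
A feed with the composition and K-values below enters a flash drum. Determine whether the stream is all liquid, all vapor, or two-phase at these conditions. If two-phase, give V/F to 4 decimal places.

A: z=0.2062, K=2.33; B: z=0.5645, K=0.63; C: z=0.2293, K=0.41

all liquid

ΣzᵢKᵢ = 0.9301; Σzᵢ/Kᵢ = 1.5438.
Since ΣzᵢKᵢ < 1 the mixture is below its bubble point — single liquid phase.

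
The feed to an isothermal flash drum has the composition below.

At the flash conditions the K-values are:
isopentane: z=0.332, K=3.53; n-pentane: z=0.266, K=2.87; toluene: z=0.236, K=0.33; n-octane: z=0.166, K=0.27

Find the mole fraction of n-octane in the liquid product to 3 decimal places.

x_n-octane = 0.328

Rachford–Rice: g(V/F) = Σ zᵢ(Kᵢ−1)/(1+V/F(Kᵢ−1)) = 0.
g(0) = ΣzᵢKᵢ − 1 = 1.058 and g(1) = 1 − Σzᵢ/Kᵢ = -0.517, so a root lies in (0, 1).
Newton–Raphson from V/F = 0.5:
  V/F = 0.500: g = 0.1993, g' = -1.122 → V/F = 0.678
  V/F = 0.678: g = -0.0006, g' = -1.171 → V/F = 0.677
Converged at V/F = 0.677.
Compositions from xᵢ = zᵢ/(1+V/F(Kᵢ−1)), yᵢ = Kᵢxᵢ:
  isopentane: x = 0.122, y = 0.432
  n-pentane: x = 0.117, y = 0.337
  toluene: x = 0.432, y = 0.143
  n-octane: x = 0.328, y = 0.089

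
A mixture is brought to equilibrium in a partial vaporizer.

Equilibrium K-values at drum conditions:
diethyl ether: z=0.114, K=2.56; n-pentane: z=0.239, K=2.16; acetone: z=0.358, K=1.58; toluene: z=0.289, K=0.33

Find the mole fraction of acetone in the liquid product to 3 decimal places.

x_acetone = 0.251

Let β = V/F and solve Σ zᵢ(Kᵢ−1)/(1+β(Kᵢ−1)) = 0.
Feasibility: ΣzᵢKᵢ = 1.469, Σzᵢ/Kᵢ = 1.258 — both > 1, two phases present.
Newton–Raphson from β = 0.5:
  β = 0.500: g = 0.1452, g' = -0.582 → β = 0.749
  β = 0.749: g = -0.0138, g' = -0.733 → β = 0.730
Converged at β = 0.730.
Compositions from xᵢ = zᵢ/(1+β(Kᵢ−1)), yᵢ = Kᵢxᵢ:
  diethyl ether: x = 0.053, y = 0.136
  n-pentane: x = 0.129, y = 0.279
  acetone: x = 0.251, y = 0.397
  toluene: x = 0.566, y = 0.187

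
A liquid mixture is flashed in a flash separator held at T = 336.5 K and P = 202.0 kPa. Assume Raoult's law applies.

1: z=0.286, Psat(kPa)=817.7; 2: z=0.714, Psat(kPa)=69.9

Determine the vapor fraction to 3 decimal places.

Raoult's law: Kᵢ = Pᵢˢᵃᵗ/P = Pᵢˢᵃᵗ/202.0.
  K_1 = 817.7/202.0 = 4.04802, K_2 = 69.9/202.0 = 0.34604
Material balance + equilibrium reduce to Σ zᵢ(Kᵢ−1)/(1+ψ(Kᵢ−1)) = 0.
Feasibility: ΣzᵢKᵢ = 1.405, Σzᵢ/Kᵢ = 2.134 — both > 1, two phases present.
Binary case is linear: z₁(K₁−1)(1+ψ(K₂−1)) + z₂(K₂−1)(1+ψ(K₁−1)) = 0
⇒ ψ = [z₁(K₁−1)+z₂(K₂−1)] / [−(K₁−1)(K₂−1)] = 0.4048/1.9933 = 0.203

ψ = 0.203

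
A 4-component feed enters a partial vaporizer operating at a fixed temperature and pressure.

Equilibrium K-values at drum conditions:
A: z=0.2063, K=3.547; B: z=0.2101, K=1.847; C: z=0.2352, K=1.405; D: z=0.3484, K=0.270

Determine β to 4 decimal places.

Rachford–Rice: g(β) = Σ zᵢ(Kᵢ−1)/(1+β(Kᵢ−1)) = 0.
Feasibility: ΣzᵢKᵢ = 1.5443, Σzᵢ/Kᵢ = 1.6297 — both > 1, two phases present.
Iterate (Newton) starting at β = 0.62:
  β = 0.6200: g = -0.06807, g' = -0.9102 → β = 0.5452
  β = 0.5452: g = -0.00275, g' = -0.8433 → β = 0.5420
Converged at β = 0.5420.

β = 0.5420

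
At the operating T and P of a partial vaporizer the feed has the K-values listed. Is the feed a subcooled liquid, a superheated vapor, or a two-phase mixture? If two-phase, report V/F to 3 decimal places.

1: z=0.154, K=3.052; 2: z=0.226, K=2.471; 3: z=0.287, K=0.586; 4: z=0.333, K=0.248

ΣzᵢKᵢ = 1.279; Σzᵢ/Kᵢ = 1.974.
Both exceed 1, so a two-phase solution exists.
Newton–Raphson from ψ = 0.64:
  ψ = 0.640: g = -0.3366, g' = -1.042 → ψ = 0.317
  ψ = 0.317: g = -0.0473, g' = -0.855 → ψ = 0.262
Converged at ψ = 0.262.

two-phase, V/F = 0.262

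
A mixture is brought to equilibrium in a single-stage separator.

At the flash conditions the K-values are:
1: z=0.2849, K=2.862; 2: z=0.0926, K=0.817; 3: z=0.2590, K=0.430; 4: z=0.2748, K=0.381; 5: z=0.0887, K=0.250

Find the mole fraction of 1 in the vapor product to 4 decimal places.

Material balance + equilibrium reduce to Σ zᵢ(Kᵢ−1)/(1+β(Kᵢ−1)) = 0.
Check two-phase: ΣzᵢKᵢ = 1.1293 > 1 and Σzᵢ/Kᵢ = 1.8913 > 1, so g(0) = 0.1293 > 0 and g(1) = -0.8913 < 0.
Newton iteration, β⁰ = 0.5:
  β = 0.5000: g = -0.30319, g' = -0.7818 → β = 0.1122
  β = 0.1122: g = 0.00836, g' = -0.9562 → β = 0.1209
  β = 0.1209: g = 0.00006, g' = -0.9417 → β = 0.1210
Converged at β = 0.1210.
Compositions from xᵢ = zᵢ/(1+β(Kᵢ−1)), yᵢ = Kᵢxᵢ:
  1: x = 0.2325, y = 0.6654
  2: x = 0.0947, y = 0.0774
  3: x = 0.2782, y = 0.1196
  4: x = 0.2971, y = 0.1132
  5: x = 0.0976, y = 0.0244

y_1 = 0.6654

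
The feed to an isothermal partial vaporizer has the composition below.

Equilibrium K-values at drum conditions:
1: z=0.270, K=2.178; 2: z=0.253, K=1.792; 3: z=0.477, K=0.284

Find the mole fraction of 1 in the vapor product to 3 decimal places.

Rachford–Rice: g(β) = Σ zᵢ(Kᵢ−1)/(1+β(Kᵢ−1)) = 0.
Check two-phase: ΣzᵢKᵢ = 1.177 > 1 and Σzᵢ/Kᵢ = 1.945 > 1, so g(0) = 0.177 > 0 and g(1) = -0.945 < 0.
Newton–Raphson from β = 0.5:
  β = 0.500: g = -0.1883, g' = -0.823 → β = 0.271
  β = 0.271: g = -0.0179, g' = -0.699 → β = 0.246
Converged at β = 0.246.
Compositions from xᵢ = zᵢ/(1+β(Kᵢ−1)), yᵢ = Kᵢxᵢ:
  1: x = 0.209, y = 0.456
  2: x = 0.212, y = 0.380
  3: x = 0.579, y = 0.164

y_1 = 0.456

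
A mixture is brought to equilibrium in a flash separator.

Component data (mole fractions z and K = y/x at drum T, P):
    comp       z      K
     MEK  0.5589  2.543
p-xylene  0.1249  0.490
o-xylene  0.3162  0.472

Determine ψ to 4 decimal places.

Material balance + equilibrium reduce to Σ zᵢ(Kᵢ−1)/(1+ψ(Kᵢ−1)) = 0.
Check two-phase: ΣzᵢKᵢ = 1.6317 > 1 and Σzᵢ/Kᵢ = 1.1446 > 1, so g(0) = 0.6317 > 0 and g(1) = -0.1446 < 0.
Newton–Raphson from ψ = 0.58:
  ψ = 0.5800: g = 0.12399, g' = -0.6192 → ψ = 0.7802
  ψ = 0.7802: g = 0.00158, g' = -0.6185 → ψ = 0.7828
Converged at ψ = 0.7828.

ψ = 0.7828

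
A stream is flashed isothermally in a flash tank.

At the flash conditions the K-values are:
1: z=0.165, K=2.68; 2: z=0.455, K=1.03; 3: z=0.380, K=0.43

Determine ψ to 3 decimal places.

ψ = 0.146

Rachford–Rice: g(ψ) = Σ zᵢ(Kᵢ−1)/(1+ψ(Kᵢ−1)) = 0.
g(0) = ΣzᵢKᵢ − 1 = 0.074 and g(1) = 1 − Σzᵢ/Kᵢ = -0.387, so a root lies in (0, 1).
Newton iteration, ψ⁰ = 0.64:
  ψ = 0.640: g = -0.1940, g' = -0.415 → ψ = 0.172
  ψ = 0.172: g = -0.0115, g' = -0.433 → ψ = 0.145
  ψ = 0.145: g = 0.0002, g' = -0.448 → ψ = 0.146
Converged at ψ = 0.146.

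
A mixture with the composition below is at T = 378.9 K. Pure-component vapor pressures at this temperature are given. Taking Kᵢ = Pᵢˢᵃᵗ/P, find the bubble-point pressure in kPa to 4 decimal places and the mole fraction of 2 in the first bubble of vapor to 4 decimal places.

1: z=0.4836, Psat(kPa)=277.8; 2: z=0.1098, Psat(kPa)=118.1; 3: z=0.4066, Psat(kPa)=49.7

At the bubble point ψ → 0, so ΣzᵢKᵢ = 1 with Kᵢ = Pᵢˢᵃᵗ/P ⇒ P = ΣzᵢPᵢˢᵃᵗ.
P = 0.4836·277.8 + 0.1098·118.1 + 0.4066·49.7 = 167.5195 kPa
yᵢ = zᵢPᵢˢᵃᵗ/P ⇒ y_2 = 0.1098·118.1/167.5195 = 0.0774

Pbub = 167.5195 kPa, y_2 = 0.0774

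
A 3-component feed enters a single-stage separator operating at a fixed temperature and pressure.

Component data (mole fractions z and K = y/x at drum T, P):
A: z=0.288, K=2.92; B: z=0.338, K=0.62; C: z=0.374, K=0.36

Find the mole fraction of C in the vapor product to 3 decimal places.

y_C = 0.153

Rachford–Rice: g(β) = Σ zᵢ(Kᵢ−1)/(1+β(Kᵢ−1)) = 0.
Feasibility: ΣzᵢKᵢ = 1.185, Σzᵢ/Kᵢ = 1.683 — both > 1, two phases present.
Newton–Raphson from β = 0.5:
  β = 0.500: g = -0.2284, g' = -0.682 → β = 0.165
  β = 0.165: g = 0.0152, g' = -0.859 → β = 0.183
Converged at β = 0.183.
Compositions from xᵢ = zᵢ/(1+β(Kᵢ−1)), yᵢ = Kᵢxᵢ:
  A: x = 0.213, y = 0.622
  B: x = 0.363, y = 0.225
  C: x = 0.424, y = 0.153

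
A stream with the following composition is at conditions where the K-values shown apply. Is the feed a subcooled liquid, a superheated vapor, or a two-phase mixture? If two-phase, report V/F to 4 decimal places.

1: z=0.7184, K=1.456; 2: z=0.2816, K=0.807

ΣzᵢKᵢ = 1.2732; Σzᵢ/Kᵢ = 0.8424.
Since Σzᵢ/Kᵢ < 1 the mixture is above its dew point — single vapor phase.

superheated vapor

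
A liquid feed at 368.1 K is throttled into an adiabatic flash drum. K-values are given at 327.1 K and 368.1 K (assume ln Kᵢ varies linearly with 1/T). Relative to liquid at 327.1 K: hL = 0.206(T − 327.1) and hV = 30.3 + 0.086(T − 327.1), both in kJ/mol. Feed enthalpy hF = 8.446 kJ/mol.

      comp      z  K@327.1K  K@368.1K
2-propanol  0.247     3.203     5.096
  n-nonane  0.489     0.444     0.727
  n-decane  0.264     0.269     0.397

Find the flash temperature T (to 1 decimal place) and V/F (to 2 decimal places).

Adiabatic flash: solve Rachford–Rice at each trial T, then check hF = ψ·hV(T) + (1−ψ)·hL(T).
  T = 327.1 K: K = (3.203, 0.444, 0.269), RR gives ψ = 0.058, H_out = 1.758 kJ/mol
  T = 368.1 K: K = (5.096, 0.727, 0.397), RR gives ψ = 0.430, H_out = 19.367 kJ/mol
  T = 347.6 K: K = (4.096, 0.576, 0.331), RR gives ψ = 0.238, H_out = 10.842 kJ/mol
  T = 337.4 K: K = (3.638, 0.508, 0.299), RR gives ψ = 0.150, H_out = 6.493 kJ/mol
  T = 342.5 K: K = (3.863, 0.542, 0.315), RR gives ψ = 0.194, H_out = 8.695 kJ/mol
  T = 339.9 K: K = (3.748, 0.525, 0.307), RR gives ψ = 0.172, H_out = 7.581 kJ/mol
  T = 341.2 K: K = (3.805, 0.533, 0.311), RR gives ψ = 0.183, H_out = 8.140 kJ/mol
Linear interpolation between T = 341.2 (H_out = 8.140) and T = 342.5 (H_out = 8.695) on hF = 8.446 gives T ≈ 341.9 K, at which ψ = 0.19.

T = 341.9 K, V/F = 0.19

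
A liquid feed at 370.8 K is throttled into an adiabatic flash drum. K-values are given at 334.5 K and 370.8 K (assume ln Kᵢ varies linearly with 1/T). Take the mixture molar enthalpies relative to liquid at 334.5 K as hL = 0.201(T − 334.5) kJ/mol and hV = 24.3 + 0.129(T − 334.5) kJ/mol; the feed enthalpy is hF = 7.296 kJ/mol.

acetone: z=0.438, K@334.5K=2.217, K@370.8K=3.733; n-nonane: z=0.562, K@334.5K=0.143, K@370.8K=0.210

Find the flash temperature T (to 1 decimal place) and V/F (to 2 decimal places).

Adiabatic flash: solve Rachford–Rice at each trial T, then check hF = ψ·hV(T) + (1−ψ)·hL(T).
  T = 334.5 K: K = (2.217, 0.143), RR gives ψ = 0.049, H_out = 1.198 kJ/mol
  T = 370.8 K: K = (3.733, 0.210), RR gives ψ = 0.349, H_out = 14.860 kJ/mol
  T = 352.6 K: K = (2.914, 0.175), RR gives ψ = 0.237, H_out = 9.092 kJ/mol
  T = 343.6 K: K = (2.553, 0.159), RR gives ψ = 0.159, H_out = 5.580 kJ/mol
  T = 348.1 K: K = (2.729, 0.167), RR gives ψ = 0.201, H_out = 7.413 kJ/mol
  T = 345.9 K: K = (2.642, 0.163), RR gives ψ = 0.181, H_out = 6.539 kJ/mol
Linear interpolation between T = 345.9 (H_out = 6.539) and T = 348.1 (H_out = 7.413) on hF = 7.296 gives T ≈ 347.8 K, at which ψ = 0.20.

T = 347.8 K, V/F = 0.20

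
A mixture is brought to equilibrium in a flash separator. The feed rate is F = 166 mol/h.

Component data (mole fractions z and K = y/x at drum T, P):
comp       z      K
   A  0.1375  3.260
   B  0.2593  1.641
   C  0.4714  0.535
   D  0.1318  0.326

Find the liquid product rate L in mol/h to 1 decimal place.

L = 128.2 mol/h

Material balance + equilibrium reduce to Σ zᵢ(Kᵢ−1)/(1+V/F(Kᵢ−1)) = 0.
Check two-phase: ΣzᵢKᵢ = 1.1689 > 1 and Σzᵢ/Kᵢ = 1.4856 > 1, so g(0) = 0.1689 > 0 and g(1) = -0.4856 < 0.
Newton iteration, V/F⁰ = 0.5:
  V/F = 0.5000: g = -0.14783, g' = -0.5251 → V/F = 0.2185
  V/F = 0.2185: g = 0.00565, g' = -0.6053 → V/F = 0.2278
  V/F = 0.2278: g = 0.00003, g' = -0.5982 → V/F = 0.2279
Converged at V/F = 0.2279.
Then V = V/F·F = 0.2279·166 = 37.8 mol/h and L = F − V = 128.2 mol/h.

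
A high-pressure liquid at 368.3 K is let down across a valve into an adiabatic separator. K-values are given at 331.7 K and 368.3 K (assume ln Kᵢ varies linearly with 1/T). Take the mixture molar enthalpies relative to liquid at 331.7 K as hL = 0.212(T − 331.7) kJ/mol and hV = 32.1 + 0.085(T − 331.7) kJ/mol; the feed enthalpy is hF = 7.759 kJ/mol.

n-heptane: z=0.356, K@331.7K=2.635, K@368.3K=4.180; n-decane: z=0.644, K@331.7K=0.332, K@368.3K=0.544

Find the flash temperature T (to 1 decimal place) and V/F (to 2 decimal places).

Adiabatic flash: solve Rachford–Rice at each trial T, then check hF = ψ·hV(T) + (1−ψ)·hL(T).
  T = 331.7 K: K = (2.635, 0.332), RR gives ψ = 0.139, H_out = 4.464 kJ/mol
  T = 368.3 K: K = (4.180, 0.544), RR gives ψ = 0.578, H_out = 23.631 kJ/mol
  T = 350.0 K: K = (3.359, 0.431), RR gives ψ = 0.352, H_out = 14.364 kJ/mol
  T = 340.9 K: K = (2.987, 0.380), RR gives ψ = 0.250, H_out = 9.675 kJ/mol
  T = 336.3 K: K = (2.808, 0.355), RR gives ψ = 0.196, H_out = 7.152 kJ/mol
  T = 338.6 K: K = (2.897, 0.367), RR gives ψ = 0.223, H_out = 8.431 kJ/mol
Linear interpolation between T = 336.3 (H_out = 7.152) and T = 338.6 (H_out = 8.431) on hF = 7.759 gives T ≈ 337.4 K, at which ψ = 0.21.

T = 337.4 K, V/F = 0.21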